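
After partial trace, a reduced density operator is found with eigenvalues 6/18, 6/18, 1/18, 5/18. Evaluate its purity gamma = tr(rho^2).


tr(rho^2) = sum of eigenvalues squared
= (6/18)^2 + (6/18)^2 + (1/18)^2 + (5/18)^2
= (36 + 36 + 1 + 25) / 324
= 98/324
= 0.3025

0.3025


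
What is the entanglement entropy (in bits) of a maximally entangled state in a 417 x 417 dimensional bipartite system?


For a maximally entangled state in d x d:
S = log2(d) = log2(417)
= 8.7039

8.7039


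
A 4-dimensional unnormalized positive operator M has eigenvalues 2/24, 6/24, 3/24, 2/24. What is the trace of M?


tr(M) = sum of eigenvalues
= 2/24 + 6/24 + 3/24 + 2/24
= 13/24
= 0.5417

0.5417


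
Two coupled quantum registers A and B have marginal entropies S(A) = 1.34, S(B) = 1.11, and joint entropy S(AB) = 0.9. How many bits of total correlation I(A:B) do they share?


I(A:B) = S(A) + S(B) - S(AB)
= 1.34 + 1.11 - 0.9
= 1.5500

1.5500


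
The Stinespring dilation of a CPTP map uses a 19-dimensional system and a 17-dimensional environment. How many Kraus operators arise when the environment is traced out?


Tracing out the environment in an orthonormal basis {|i>_E} gives Kraus operators K_i = <i|_E U |0>_E.
Number of Kraus operators = dim(H_env) = d_env
= 17

17


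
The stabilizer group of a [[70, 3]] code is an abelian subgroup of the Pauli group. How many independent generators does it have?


For an [[n,k]] stabilizer code:
Number of stabilizer generators = n - k
= 70 - 3
= 67

67


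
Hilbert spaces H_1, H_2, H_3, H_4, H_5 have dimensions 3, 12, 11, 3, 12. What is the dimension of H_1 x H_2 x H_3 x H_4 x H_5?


dim(H_1 x H_2 x H_3 x H_4 x H_5) = 3 * 12 * 11 * 3 * 12
= 36 * 11 * 3 * 12
= 396 * 3 * 12
= 1188 * 12
= 14256

14256


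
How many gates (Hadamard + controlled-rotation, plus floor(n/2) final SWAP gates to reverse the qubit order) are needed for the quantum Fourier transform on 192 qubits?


Hadamard gates: 192
Controlled rotations: n*(n-1)/2 = 192*191/2 = 18336
SWAP gates: floor(n/2) = floor(192/2) = 96
Total = 192 + 18336 + 96
= 18624

18624


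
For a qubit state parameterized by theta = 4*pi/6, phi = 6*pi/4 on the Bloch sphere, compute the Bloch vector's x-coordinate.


theta = 2.0944, phi = 4.7124
r_x = sin(theta)*cos(phi) = 0.8660 * 0.0000
r_x = 0.0000

0.0000


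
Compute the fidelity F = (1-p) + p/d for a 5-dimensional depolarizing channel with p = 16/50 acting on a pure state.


F = (1-p) + p/d
= (1 - 0.3200) + 0.3200/5
= 0.6800 + 0.0640
= 0.7440

0.7440


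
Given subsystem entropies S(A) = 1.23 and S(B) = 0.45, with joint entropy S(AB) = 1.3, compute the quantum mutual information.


I(A:B) = S(A) + S(B) - S(AB)
= 1.23 + 0.45 - 1.3
= 0.3800

0.3800


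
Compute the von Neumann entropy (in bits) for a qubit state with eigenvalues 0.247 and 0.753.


S = -p*log2(p) - (1-p)*log2(1-p)
p = 0.2470, 1-p = 0.7530
= -0.2470 * log2(0.2470) - 0.7530 * log2(0.7530)
= -(-0.4983) - (-0.3082)
= 0.8065

0.8065


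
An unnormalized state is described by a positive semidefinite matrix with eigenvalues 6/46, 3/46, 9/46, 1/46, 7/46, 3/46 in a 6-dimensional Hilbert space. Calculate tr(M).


tr(M) = sum of eigenvalues
= 6/46 + 3/46 + 9/46 + 1/46 + 7/46 + 3/46
= 29/46
= 0.6304

0.6304


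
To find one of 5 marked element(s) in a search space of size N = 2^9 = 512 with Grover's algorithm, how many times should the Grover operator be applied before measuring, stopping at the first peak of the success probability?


After j Grover iterations the success probability is P(j) = sin^2((2j+1)*theta), where sin(theta) = sqrt(k/N).
N = 2^9 = 512, k = 5
sin(theta) = sqrt(k/N) = 0.09882117688
theta = arcsin(sqrt(k/N)) = 0.0989827296 rad
P(j) reaches its first maximum when (2j+1)*theta is as close as possible to pi/2, i.e. j = round(pi/(4*theta) - 1/2).
pi/(4*theta) - 1/2 = 7.4347
(For comparison, the common estimate pi/4 * sqrt(N/k) = 7.9477; the exact maximiser is used here.)
Optimal iterations = 7

7


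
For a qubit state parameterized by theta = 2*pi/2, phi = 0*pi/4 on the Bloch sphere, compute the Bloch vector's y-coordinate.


theta = 3.1416, phi = 0.0000
r_y = sin(theta)*sin(phi) = 0.0000 * 0.0000
r_y = 0.0000

0.0000


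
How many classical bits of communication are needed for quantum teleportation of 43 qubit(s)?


Quantum teleportation requires 2 classical bits per qubit teleported.
43 qubit(s) -> 2 * 43 = 86 classical bits

86


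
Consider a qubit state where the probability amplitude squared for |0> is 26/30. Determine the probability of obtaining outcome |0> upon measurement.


|alpha|^2 = 26/30 = 0.8667
|beta|^2 = 1 - 26/30 = 4/30 = 0.1333
P(|0>) = |alpha|^2 = 0.8667

0.8667


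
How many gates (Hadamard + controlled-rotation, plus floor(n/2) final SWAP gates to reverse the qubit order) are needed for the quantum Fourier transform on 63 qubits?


Hadamard gates: 63
Controlled rotations: n*(n-1)/2 = 63*62/2 = 1953
SWAP gates: floor(n/2) = floor(63/2) = 31
Total = 63 + 1953 + 31
= 2047

2047


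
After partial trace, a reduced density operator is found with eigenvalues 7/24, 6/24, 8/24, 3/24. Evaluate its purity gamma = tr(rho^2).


tr(rho^2) = sum of eigenvalues squared
= (7/24)^2 + (6/24)^2 + (8/24)^2 + (3/24)^2
= (49 + 36 + 64 + 9) / 576
= 158/576
= 0.2743

0.2743


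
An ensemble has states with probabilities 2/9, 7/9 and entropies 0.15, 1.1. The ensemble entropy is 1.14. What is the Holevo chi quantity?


chi = S(rho) - sum_i p_i * S(rho_i)
Weighted entropy = 2/9 * 0.15 + 7/9 * 1.1
= 0.8889
chi = 1.14 - 0.8889
= 0.2511

0.2511


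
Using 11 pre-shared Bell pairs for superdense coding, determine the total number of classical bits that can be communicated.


Superdense coding allows 2 classical bits per shared entangled pair.
11 pair(s) -> 2 * 11 = 22 classical bits

22


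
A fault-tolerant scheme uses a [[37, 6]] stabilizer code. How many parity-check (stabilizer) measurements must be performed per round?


For an [[n,k]] stabilizer code:
Number of stabilizer generators = n - k
= 37 - 6
= 31

31


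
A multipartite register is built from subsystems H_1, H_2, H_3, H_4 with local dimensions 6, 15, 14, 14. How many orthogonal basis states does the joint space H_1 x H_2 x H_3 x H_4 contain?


dim(H_1 x H_2 x H_3 x H_4) = 6 * 15 * 14 * 14
= 90 * 14 * 14
= 1260 * 14
= 17640

17640


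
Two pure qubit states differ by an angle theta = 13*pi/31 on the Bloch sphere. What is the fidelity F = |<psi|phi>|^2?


For states separated by angle theta on Bloch sphere:
F = cos^2(theta/2)
theta = 13*pi/31 = 1.3174
theta/2 = 0.6587
cos(theta/2) = 0.7908
F = 0.6253

0.6253


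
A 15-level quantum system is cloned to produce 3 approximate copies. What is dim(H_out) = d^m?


Output space = H^(tensor 3) where dim(H) = 15
dim = 15^3
= 225 (after 2 factors)
= 3375 (after 3 factors)
= 3375

3375


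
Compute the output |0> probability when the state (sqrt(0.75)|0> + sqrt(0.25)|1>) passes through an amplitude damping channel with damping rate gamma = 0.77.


For amplitude damping with parameter gamma on state sqrt(a)|0> + sqrt(b)|1>:
alpha^2 = 0.75, beta^2 = 0.25
P(|0>) = alpha^2 + gamma * beta^2
= 0.75 + 0.77 * 0.25
= 0.75 + 0.1925
= 0.9425

0.9425


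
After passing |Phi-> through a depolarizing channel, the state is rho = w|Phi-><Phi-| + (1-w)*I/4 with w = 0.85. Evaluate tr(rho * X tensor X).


|Phi-> = (|00> - |11>)/sqrt(2)
For the pure Bell state, <X_A X_B> = -1 (Bell-state Pauli correlator).
The maximally-mixed part I/4 has tr(I/4 * P tensor P) = 0 for any traceless Pauli P.
So <X_A X_B>_rho = w * (-1) + (1 - w) * 0
= 0.85 * (-1)
= -0.8500

-0.8500


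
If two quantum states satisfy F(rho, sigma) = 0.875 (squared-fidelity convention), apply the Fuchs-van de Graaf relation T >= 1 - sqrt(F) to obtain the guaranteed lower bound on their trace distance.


Fuchs-van de Graaf (squared-fidelity convention): 1 - sqrt(F) <= T <= sqrt(1 - F).
Lower bound: T >= 1 - sqrt(F)
sqrt(F) = sqrt(0.875) = 0.9354
T >= 1 - 0.9354
T >= 0.0646

0.0646


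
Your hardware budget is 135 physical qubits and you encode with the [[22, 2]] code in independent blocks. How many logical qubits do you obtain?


Each code block uses 22 physical qubits for 2 logical qubit(s).
Number of complete blocks = floor(135 / 22) = 6
Logical qubits = 6 * 2
= 12

12


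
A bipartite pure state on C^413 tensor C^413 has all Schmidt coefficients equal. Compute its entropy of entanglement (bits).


For a maximally entangled state in d x d:
S = log2(d) = log2(413)
= 8.6900

8.6900


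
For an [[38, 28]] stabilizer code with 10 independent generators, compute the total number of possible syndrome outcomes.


Each stabilizer generator gives a binary (+1 or -1) measurement outcome.
With 10 independent generators:
Total syndromes = 2^10
= 1024

1024


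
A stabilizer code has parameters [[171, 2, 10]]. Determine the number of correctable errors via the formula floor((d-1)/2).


Code parameters: [[171, 2, 10]], distance d = 10.
Number of correctable errors = floor((d-1)/2)
= floor((10 - 1)/2)
= floor(9/2)
= 4

4


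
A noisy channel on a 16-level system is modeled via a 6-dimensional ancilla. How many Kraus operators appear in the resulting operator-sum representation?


Tracing out the environment in an orthonormal basis {|i>_E} gives Kraus operators K_i = <i|_E U |0>_E.
Number of Kraus operators = dim(H_env) = d_env
= 6

6


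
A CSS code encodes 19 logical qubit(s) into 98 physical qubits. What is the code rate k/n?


Code rate R = k/n
= 19/98
= 0.1939

0.1939


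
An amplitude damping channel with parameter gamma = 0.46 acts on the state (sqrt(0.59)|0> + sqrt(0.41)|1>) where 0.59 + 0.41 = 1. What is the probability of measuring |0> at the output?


For amplitude damping with parameter gamma on state sqrt(a)|0> + sqrt(b)|1>:
alpha^2 = 0.59, beta^2 = 0.41
P(|0>) = alpha^2 + gamma * beta^2
= 0.59 + 0.46 * 0.41
= 0.59 + 0.1886
= 0.7786

0.7786


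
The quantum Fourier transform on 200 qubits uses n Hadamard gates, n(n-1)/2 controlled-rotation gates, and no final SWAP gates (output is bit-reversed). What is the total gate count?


Hadamard gates: 200
Controlled rotations: n*(n-1)/2 = 200*199/2 = 19900
SWAP gates: 0 (omitted)
Total = 200 + 19900
= 20100

20100


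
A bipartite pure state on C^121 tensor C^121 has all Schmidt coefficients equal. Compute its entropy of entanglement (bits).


For a maximally entangled state in d x d:
S = log2(d) = log2(121)
= 6.9189

6.9189


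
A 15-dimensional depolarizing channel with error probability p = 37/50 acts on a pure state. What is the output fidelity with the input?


F = (1-p) + p/d
= (1 - 0.7400) + 0.7400/15
= 0.2600 + 0.0493
= 0.3093

0.3093


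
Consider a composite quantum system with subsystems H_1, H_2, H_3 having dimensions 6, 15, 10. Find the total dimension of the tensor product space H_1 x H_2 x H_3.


dim(H_1 x H_2 x H_3) = 6 * 15 * 10
= 90 * 10
= 900

900


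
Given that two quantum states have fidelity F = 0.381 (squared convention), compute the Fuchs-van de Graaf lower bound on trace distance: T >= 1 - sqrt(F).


Fuchs-van de Graaf (squared-fidelity convention): 1 - sqrt(F) <= T <= sqrt(1 - F).
Lower bound: T >= 1 - sqrt(F)
sqrt(F) = sqrt(0.381) = 0.6173
T >= 1 - 0.6173
T >= 0.3827

0.3827


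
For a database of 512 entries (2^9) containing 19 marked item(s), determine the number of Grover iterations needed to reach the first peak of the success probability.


After j Grover iterations the success probability is P(j) = sin^2((2j+1)*theta), where sin(theta) = sqrt(k/N).
N = 2^9 = 512, k = 19
sin(theta) = sqrt(k/N) = 0.1926379376
theta = arcsin(sqrt(k/N)) = 0.1938497303 rad
P(j) reaches its first maximum when (2j+1)*theta is as close as possible to pi/2, i.e. j = round(pi/(4*theta) - 1/2).
pi/(4*theta) - 1/2 = 3.5516
(For comparison, the common estimate pi/4 * sqrt(N/k) = 4.0771; the exact maximiser is used here.)
Optimal iterations = 4

4


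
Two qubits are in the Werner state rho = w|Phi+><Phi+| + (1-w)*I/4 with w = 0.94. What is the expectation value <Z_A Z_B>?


|Phi+> = (|00> + |11>)/sqrt(2)
For the pure Bell state, <Z_A Z_B> = +1 (Bell-state Pauli correlator).
The maximally-mixed part I/4 has tr(I/4 * P tensor P) = 0 for any traceless Pauli P.
So <Z_A Z_B>_rho = w * (+1) + (1 - w) * 0
= 0.94 * (+1)
= 0.9400

0.9400


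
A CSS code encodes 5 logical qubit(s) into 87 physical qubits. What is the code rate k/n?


Code rate R = k/n
= 5/87
= 0.0575

0.0575


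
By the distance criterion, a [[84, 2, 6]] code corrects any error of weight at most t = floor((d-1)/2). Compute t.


Code parameters: [[84, 2, 6]], distance d = 6.
Number of correctable errors = floor((d-1)/2)
= floor((6 - 1)/2)
= floor(5/2)
= 2

2


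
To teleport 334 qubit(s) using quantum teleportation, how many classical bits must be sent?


Quantum teleportation requires 2 classical bits per qubit teleported.
334 qubit(s) -> 2 * 334 = 668 classical bits

668


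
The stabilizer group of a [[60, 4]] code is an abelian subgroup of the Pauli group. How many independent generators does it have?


For an [[n,k]] stabilizer code:
Number of stabilizer generators = n - k
= 60 - 4
= 56

56


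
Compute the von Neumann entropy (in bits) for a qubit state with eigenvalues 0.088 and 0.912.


S = -p*log2(p) - (1-p)*log2(1-p)
p = 0.0880, 1-p = 0.9120
= -0.0880 * log2(0.0880) - 0.9120 * log2(0.9120)
= -(-0.3086) - (-0.1212)
= 0.4298

0.4298


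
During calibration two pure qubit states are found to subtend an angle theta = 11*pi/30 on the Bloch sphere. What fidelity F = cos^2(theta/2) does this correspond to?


For states separated by angle theta on Bloch sphere:
F = cos^2(theta/2)
theta = 11*pi/30 = 1.1519
theta/2 = 0.5760
cos(theta/2) = 0.8387
F = 0.7034

0.7034


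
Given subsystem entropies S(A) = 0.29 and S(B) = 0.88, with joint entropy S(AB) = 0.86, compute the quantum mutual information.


I(A:B) = S(A) + S(B) - S(AB)
= 0.29 + 0.88 - 0.86
= 0.3100

0.3100


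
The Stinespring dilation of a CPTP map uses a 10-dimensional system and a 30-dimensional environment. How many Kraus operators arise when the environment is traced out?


Tracing out the environment in an orthonormal basis {|i>_E} gives Kraus operators K_i = <i|_E U |0>_E.
Number of Kraus operators = dim(H_env) = d_env
= 30

30


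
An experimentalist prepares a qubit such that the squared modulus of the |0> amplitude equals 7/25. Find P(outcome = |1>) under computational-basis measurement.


|alpha|^2 = 7/25 = 0.2800
|beta|^2 = 1 - 7/25 = 18/25 = 0.7200
P(|1>) = |beta|^2 = 0.7200

0.7200


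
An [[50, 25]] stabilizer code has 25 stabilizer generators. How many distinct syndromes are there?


Each stabilizer generator gives a binary (+1 or -1) measurement outcome.
With 25 independent generators:
Total syndromes = 2^25
= 33554432

33554432


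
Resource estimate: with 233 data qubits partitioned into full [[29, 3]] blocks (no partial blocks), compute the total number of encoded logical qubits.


Each code block uses 29 physical qubits for 3 logical qubit(s).
Number of complete blocks = floor(233 / 29) = 8
Logical qubits = 8 * 3
= 24

24


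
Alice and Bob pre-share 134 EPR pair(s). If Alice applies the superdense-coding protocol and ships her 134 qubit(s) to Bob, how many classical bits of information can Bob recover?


Superdense coding allows 2 classical bits per shared entangled pair.
134 pair(s) -> 2 * 134 = 268 classical bits

268


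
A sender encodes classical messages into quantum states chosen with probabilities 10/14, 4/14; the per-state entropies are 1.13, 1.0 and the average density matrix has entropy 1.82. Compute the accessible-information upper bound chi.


chi = S(rho) - sum_i p_i * S(rho_i)
Weighted entropy = 10/14 * 1.13 + 4/14 * 1.0
= 1.0929
chi = 1.82 - 1.0929
= 0.7271

0.7271


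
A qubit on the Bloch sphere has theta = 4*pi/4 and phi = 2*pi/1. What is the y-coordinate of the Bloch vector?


theta = 3.1416, phi = 6.2832
r_y = sin(theta)*sin(phi) = 0.0000 * 0.0000
r_y = 0.0000

0.0000


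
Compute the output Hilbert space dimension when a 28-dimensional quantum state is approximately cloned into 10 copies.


Output space = H^(tensor 10) where dim(H) = 28
dim = 28^10
= 784 (after 2 factors)
= 21952 (after 3 factors)
= 614656 (after 4 factors)
= 17210368 (after 5 factors)
= 481890304 (after 6 factors)
= 13492928512 (after 7 factors)
= 377801998336 (after 8 factors)
= 10578455953408 (after 9 factors)
= 296196766695424 (after 10 factors)
= 296196766695424

296196766695424


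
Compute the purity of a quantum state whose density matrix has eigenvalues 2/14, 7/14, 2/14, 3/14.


tr(rho^2) = sum of eigenvalues squared
= (2/14)^2 + (7/14)^2 + (2/14)^2 + (3/14)^2
= (4 + 49 + 4 + 9) / 196
= 66/196
= 0.3367

0.3367


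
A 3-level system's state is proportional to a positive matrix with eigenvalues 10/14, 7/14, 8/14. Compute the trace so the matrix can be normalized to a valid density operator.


tr(M) = sum of eigenvalues
= 10/14 + 7/14 + 8/14
= 25/14
= 1.7857

1.7857


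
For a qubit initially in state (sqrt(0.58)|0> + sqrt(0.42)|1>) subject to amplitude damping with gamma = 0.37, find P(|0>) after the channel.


For amplitude damping with parameter gamma on state sqrt(a)|0> + sqrt(b)|1>:
alpha^2 = 0.58, beta^2 = 0.42
P(|0>) = alpha^2 + gamma * beta^2
= 0.58 + 0.37 * 0.42
= 0.58 + 0.1554
= 0.7354

0.7354


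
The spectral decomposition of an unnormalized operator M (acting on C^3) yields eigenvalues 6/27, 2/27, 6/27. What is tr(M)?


tr(M) = sum of eigenvalues
= 6/27 + 2/27 + 6/27
= 14/27
= 0.5185

0.5185


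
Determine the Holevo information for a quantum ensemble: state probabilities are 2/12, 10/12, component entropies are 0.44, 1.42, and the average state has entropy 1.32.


chi = S(rho) - sum_i p_i * S(rho_i)
Weighted entropy = 2/12 * 0.44 + 10/12 * 1.42
= 1.2567
chi = 1.32 - 1.2567
= 0.0633

0.0633


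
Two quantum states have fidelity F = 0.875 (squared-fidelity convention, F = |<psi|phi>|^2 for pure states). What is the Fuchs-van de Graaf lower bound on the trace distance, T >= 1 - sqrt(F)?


Fuchs-van de Graaf (squared-fidelity convention): 1 - sqrt(F) <= T <= sqrt(1 - F).
Lower bound: T >= 1 - sqrt(F)
sqrt(F) = sqrt(0.875) = 0.9354
T >= 1 - 0.9354
T >= 0.0646

0.0646


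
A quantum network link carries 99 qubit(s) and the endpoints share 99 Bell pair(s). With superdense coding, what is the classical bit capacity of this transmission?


Superdense coding allows 2 classical bits per shared entangled pair.
99 pair(s) -> 2 * 99 = 198 classical bits

198


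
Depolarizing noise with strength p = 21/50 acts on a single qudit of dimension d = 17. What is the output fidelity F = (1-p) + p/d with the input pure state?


F = (1-p) + p/d
= (1 - 0.4200) + 0.4200/17
= 0.5800 + 0.0247
= 0.6047

0.6047


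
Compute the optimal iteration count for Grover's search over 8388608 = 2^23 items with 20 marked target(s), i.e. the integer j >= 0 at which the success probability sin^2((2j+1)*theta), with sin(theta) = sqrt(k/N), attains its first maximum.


After j Grover iterations the success probability is P(j) = sin^2((2j+1)*theta), where sin(theta) = sqrt(k/N).
N = 2^23 = 8388608, k = 20
sin(theta) = sqrt(k/N) = 0.001544080889
theta = arcsin(sqrt(k/N)) = 0.001544081502 rad
P(j) reaches its first maximum when (2j+1)*theta is as close as possible to pi/2, i.e. j = round(pi/(4*theta) - 1/2).
pi/(4*theta) - 1/2 = 508.1507
(For comparison, the common estimate pi/4 * sqrt(N/k) = 508.6509; the exact maximiser is used here.)
Optimal iterations = 508

508


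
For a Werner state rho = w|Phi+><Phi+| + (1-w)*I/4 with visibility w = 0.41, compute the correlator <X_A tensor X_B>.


|Phi+> = (|00> + |11>)/sqrt(2)
For the pure Bell state, <X_A X_B> = +1 (Bell-state Pauli correlator).
The maximally-mixed part I/4 has tr(I/4 * P tensor P) = 0 for any traceless Pauli P.
So <X_A X_B>_rho = w * (+1) + (1 - w) * 0
= 0.41 * (+1)
= 0.4100

0.4100


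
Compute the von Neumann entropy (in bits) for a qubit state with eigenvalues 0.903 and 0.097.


S = -p*log2(p) - (1-p)*log2(1-p)
p = 0.9030, 1-p = 0.0970
= -0.9030 * log2(0.9030) - 0.0970 * log2(0.0970)
= -(-0.1329) - (-0.3265)
= 0.4594

0.4594


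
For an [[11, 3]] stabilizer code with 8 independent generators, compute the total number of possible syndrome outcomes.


Each stabilizer generator gives a binary (+1 or -1) measurement outcome.
With 8 independent generators:
Total syndromes = 2^8
= 256

256


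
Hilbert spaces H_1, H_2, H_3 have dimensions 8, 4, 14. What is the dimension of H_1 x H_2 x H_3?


dim(H_1 x H_2 x H_3) = 8 * 4 * 14
= 32 * 14
= 448

448


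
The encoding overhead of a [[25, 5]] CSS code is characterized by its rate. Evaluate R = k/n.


Code rate R = k/n
= 5/25
= 0.2000

0.2000


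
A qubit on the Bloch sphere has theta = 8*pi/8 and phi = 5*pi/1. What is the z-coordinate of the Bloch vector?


theta = 3.1416, phi = 15.7080
r_z = cos(theta) = -1.0000

-1.0000


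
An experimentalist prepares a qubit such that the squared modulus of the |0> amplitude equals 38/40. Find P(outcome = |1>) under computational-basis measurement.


|alpha|^2 = 38/40 = 0.9500
|beta|^2 = 1 - 38/40 = 2/40 = 0.0500
P(|1>) = |beta|^2 = 0.0500

0.0500


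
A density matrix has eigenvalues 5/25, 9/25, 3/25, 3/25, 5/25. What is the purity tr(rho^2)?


tr(rho^2) = sum of eigenvalues squared
= (5/25)^2 + (9/25)^2 + (3/25)^2 + (3/25)^2 + (5/25)^2
= (25 + 81 + 9 + 9 + 25) / 625
= 149/625
= 0.2384

0.2384


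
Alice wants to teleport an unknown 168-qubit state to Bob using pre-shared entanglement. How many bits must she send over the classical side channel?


Quantum teleportation requires 2 classical bits per qubit teleported.
168 qubit(s) -> 2 * 168 = 336 classical bits

336


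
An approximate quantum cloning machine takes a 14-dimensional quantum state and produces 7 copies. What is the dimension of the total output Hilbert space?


Output space = H^(tensor 7) where dim(H) = 14
dim = 14^7
= 196 (after 2 factors)
= 2744 (after 3 factors)
= 38416 (after 4 factors)
= 537824 (after 5 factors)
= 7529536 (after 6 factors)
= 105413504 (after 7 factors)
= 105413504

105413504


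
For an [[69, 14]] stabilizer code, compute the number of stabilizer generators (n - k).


For an [[n,k]] stabilizer code:
Number of stabilizer generators = n - k
= 69 - 14
= 55

55


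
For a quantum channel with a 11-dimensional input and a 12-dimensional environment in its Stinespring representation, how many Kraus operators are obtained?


Tracing out the environment in an orthonormal basis {|i>_E} gives Kraus operators K_i = <i|_E U |0>_E.
Number of Kraus operators = dim(H_env) = d_env
= 12

12


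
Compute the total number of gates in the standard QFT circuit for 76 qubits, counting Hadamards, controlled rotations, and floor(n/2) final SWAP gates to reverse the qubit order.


Hadamard gates: 76
Controlled rotations: n*(n-1)/2 = 76*75/2 = 2850
SWAP gates: floor(n/2) = floor(76/2) = 38
Total = 76 + 2850 + 38
= 2964

2964


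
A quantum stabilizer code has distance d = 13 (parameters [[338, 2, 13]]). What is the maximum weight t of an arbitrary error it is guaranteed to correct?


Code parameters: [[338, 2, 13]], distance d = 13.
Number of correctable errors = floor((d-1)/2)
= floor((13 - 1)/2)
= floor(12/2)
= 6

6


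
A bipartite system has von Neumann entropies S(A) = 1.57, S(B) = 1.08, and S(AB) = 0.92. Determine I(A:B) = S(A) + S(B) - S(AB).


I(A:B) = S(A) + S(B) - S(AB)
= 1.57 + 1.08 - 0.92
= 1.7300

1.7300


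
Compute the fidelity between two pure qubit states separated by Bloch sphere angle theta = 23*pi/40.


For states separated by angle theta on Bloch sphere:
F = cos^2(theta/2)
theta = 23*pi/40 = 1.8064
theta/2 = 0.9032
cos(theta/2) = 0.6191
F = 0.3833

0.3833


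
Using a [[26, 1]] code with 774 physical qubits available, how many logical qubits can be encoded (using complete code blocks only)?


Each code block uses 26 physical qubits for 1 logical qubit(s).
Number of complete blocks = floor(774 / 26) = 29
Logical qubits = 29 * 1
= 29

29


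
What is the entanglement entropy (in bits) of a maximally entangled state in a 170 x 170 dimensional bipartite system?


For a maximally entangled state in d x d:
S = log2(d) = log2(170)
= 7.4094

7.4094


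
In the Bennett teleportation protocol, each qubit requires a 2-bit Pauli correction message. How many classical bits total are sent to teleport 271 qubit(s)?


Quantum teleportation requires 2 classical bits per qubit teleported.
271 qubit(s) -> 2 * 271 = 542 classical bits

542


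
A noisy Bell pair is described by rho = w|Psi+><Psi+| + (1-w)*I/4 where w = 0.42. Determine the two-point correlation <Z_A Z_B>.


|Psi+> = (|01> + |10>)/sqrt(2)
For the pure Bell state, <Z_A Z_B> = -1 (Bell-state Pauli correlator).
The maximally-mixed part I/4 has tr(I/4 * P tensor P) = 0 for any traceless Pauli P.
So <Z_A Z_B>_rho = w * (-1) + (1 - w) * 0
= 0.42 * (-1)
= -0.4200

-0.4200


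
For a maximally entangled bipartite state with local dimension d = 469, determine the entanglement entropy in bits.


For a maximally entangled state in d x d:
S = log2(d) = log2(469)
= 8.8734

8.8734


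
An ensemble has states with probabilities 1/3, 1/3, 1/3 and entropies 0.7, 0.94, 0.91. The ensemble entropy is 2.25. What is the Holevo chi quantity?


chi = S(rho) - sum_i p_i * S(rho_i)
Weighted entropy = 1/3 * 0.7 + 1/3 * 0.94 + 1/3 * 0.91
= 0.8500
chi = 2.25 - 0.8500
= 1.4000

1.4000


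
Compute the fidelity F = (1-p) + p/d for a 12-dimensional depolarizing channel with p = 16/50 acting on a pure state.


F = (1-p) + p/d
= (1 - 0.3200) + 0.3200/12
= 0.6800 + 0.0267
= 0.7067

0.7067


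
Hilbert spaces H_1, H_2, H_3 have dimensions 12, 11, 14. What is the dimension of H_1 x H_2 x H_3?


dim(H_1 x H_2 x H_3) = 12 * 11 * 14
= 132 * 14
= 1848

1848


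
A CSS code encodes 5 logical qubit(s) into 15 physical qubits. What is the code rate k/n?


Code rate R = k/n
= 5/15
= 0.3333

0.3333


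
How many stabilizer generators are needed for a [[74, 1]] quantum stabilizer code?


For an [[n,k]] stabilizer code:
Number of stabilizer generators = n - k
= 74 - 1
= 73

73


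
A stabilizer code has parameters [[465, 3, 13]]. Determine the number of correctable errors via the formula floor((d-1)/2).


Code parameters: [[465, 3, 13]], distance d = 13.
Number of correctable errors = floor((d-1)/2)
= floor((13 - 1)/2)
= floor(12/2)
= 6

6


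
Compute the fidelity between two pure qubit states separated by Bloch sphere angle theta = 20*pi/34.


For states separated by angle theta on Bloch sphere:
F = cos^2(theta/2)
theta = 20*pi/34 = 1.8480
theta/2 = 0.9240
cos(theta/2) = 0.6026
F = 0.3632

0.3632


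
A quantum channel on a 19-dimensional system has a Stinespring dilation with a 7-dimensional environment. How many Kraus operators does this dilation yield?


Tracing out the environment in an orthonormal basis {|i>_E} gives Kraus operators K_i = <i|_E U |0>_E.
Number of Kraus operators = dim(H_env) = d_env
= 7

7


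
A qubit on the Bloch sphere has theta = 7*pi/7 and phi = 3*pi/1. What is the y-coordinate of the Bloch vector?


theta = 3.1416, phi = 9.4248
r_y = sin(theta)*sin(phi) = 0.0000 * 0.0000
r_y = 0.0000

0.0000


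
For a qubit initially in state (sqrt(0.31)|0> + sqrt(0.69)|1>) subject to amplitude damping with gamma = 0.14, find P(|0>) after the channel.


For amplitude damping with parameter gamma on state sqrt(a)|0> + sqrt(b)|1>:
alpha^2 = 0.31, beta^2 = 0.69
P(|0>) = alpha^2 + gamma * beta^2
= 0.31 + 0.14 * 0.69
= 0.31 + 0.0966
= 0.4066

0.4066


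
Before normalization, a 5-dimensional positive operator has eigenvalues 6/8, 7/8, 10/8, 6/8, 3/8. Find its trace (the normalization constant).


tr(M) = sum of eigenvalues
= 6/8 + 7/8 + 10/8 + 6/8 + 3/8
= 32/8
= 4.0000

4.0000


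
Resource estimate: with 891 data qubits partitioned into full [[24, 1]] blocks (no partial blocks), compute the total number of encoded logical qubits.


Each code block uses 24 physical qubits for 1 logical qubit(s).
Number of complete blocks = floor(891 / 24) = 37
Logical qubits = 37 * 1
= 37

37


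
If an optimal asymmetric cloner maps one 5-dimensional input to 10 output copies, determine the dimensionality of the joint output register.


Output space = H^(tensor 10) where dim(H) = 5
dim = 5^10
= 25 (after 2 factors)
= 125 (after 3 factors)
= 625 (after 4 factors)
= 3125 (after 5 factors)
= 15625 (after 6 factors)
= 78125 (after 7 factors)
= 390625 (after 8 factors)
= 1953125 (after 9 factors)
= 9765625 (after 10 factors)
= 9765625

9765625


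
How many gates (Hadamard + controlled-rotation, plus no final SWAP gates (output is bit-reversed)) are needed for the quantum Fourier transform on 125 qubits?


Hadamard gates: 125
Controlled rotations: n*(n-1)/2 = 125*124/2 = 7750
SWAP gates: 0 (omitted)
Total = 125 + 7750
= 7875

7875


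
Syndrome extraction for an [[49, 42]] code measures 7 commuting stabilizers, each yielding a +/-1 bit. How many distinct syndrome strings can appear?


Each stabilizer generator gives a binary (+1 or -1) measurement outcome.
With 7 independent generators:
Total syndromes = 2^7
= 128

128


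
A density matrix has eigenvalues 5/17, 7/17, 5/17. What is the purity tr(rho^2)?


tr(rho^2) = sum of eigenvalues squared
= (5/17)^2 + (7/17)^2 + (5/17)^2
= (25 + 49 + 25) / 289
= 99/289
= 0.3426

0.3426


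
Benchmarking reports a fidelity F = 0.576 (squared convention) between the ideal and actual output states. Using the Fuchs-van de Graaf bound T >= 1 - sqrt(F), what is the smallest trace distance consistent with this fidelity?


Fuchs-van de Graaf (squared-fidelity convention): 1 - sqrt(F) <= T <= sqrt(1 - F).
Lower bound: T >= 1 - sqrt(F)
sqrt(F) = sqrt(0.576) = 0.7589
T >= 1 - 0.7589
T >= 0.2411

0.2411


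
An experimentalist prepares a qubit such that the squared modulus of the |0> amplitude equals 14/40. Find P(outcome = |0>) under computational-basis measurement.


|alpha|^2 = 14/40 = 0.3500
|beta|^2 = 1 - 14/40 = 26/40 = 0.6500
P(|0>) = |alpha|^2 = 0.3500

0.3500


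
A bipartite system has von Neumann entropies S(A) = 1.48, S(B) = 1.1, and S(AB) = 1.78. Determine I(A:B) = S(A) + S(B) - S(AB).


I(A:B) = S(A) + S(B) - S(AB)
= 1.48 + 1.1 - 1.78
= 0.8000

0.8000


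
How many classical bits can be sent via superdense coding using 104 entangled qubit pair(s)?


Superdense coding allows 2 classical bits per shared entangled pair.
104 pair(s) -> 2 * 104 = 208 classical bits

208


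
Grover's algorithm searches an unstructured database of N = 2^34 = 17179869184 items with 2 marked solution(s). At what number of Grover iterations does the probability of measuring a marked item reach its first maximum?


After j Grover iterations the success probability is P(j) = sin^2((2j+1)*theta), where sin(theta) = sqrt(k/N).
N = 2^34 = 17179869184, k = 2
sin(theta) = sqrt(k/N) = 1.078959322e-05
theta = arcsin(sqrt(k/N)) = 1.078959322e-05 rad
P(j) reaches its first maximum when (2j+1)*theta is as close as possible to pi/2, i.e. j = round(pi/(4*theta) - 1/2).
pi/(4*theta) - 1/2 = 72791.6941
(For comparison, the common estimate pi/4 * sqrt(N/k) = 72792.1941; the exact maximiser is used here.)
Optimal iterations = 72792

72792


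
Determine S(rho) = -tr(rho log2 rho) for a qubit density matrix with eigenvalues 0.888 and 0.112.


S = -p*log2(p) - (1-p)*log2(1-p)
p = 0.8880, 1-p = 0.1120
= -0.8880 * log2(0.8880) - 0.1120 * log2(0.1120)
= -(-0.1522) - (-0.3537)
= 0.5059

0.5059


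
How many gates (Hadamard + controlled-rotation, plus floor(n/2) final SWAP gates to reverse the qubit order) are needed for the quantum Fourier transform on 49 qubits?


Hadamard gates: 49
Controlled rotations: n*(n-1)/2 = 49*48/2 = 1176
SWAP gates: floor(n/2) = floor(49/2) = 24
Total = 49 + 1176 + 24
= 1249

1249


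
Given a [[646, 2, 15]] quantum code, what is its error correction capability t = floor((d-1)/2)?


Code parameters: [[646, 2, 15]], distance d = 15.
Number of correctable errors = floor((d-1)/2)
= floor((15 - 1)/2)
= floor(14/2)
= 7

7


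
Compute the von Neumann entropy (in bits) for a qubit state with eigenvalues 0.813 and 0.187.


S = -p*log2(p) - (1-p)*log2(1-p)
p = 0.8130, 1-p = 0.1870
= -0.8130 * log2(0.8130) - 0.1870 * log2(0.1870)
= -(-0.2428) - (-0.4523)
= 0.6952

0.6952


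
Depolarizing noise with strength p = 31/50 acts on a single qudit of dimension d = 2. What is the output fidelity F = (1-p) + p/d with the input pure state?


F = (1-p) + p/d
= (1 - 0.6200) + 0.6200/2
= 0.3800 + 0.3100
= 0.6900

0.6900


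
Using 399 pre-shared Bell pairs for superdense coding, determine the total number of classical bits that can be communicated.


Superdense coding allows 2 classical bits per shared entangled pair.
399 pair(s) -> 2 * 399 = 798 classical bits

798


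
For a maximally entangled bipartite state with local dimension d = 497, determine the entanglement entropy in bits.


For a maximally entangled state in d x d:
S = log2(d) = log2(497)
= 8.9571

8.9571


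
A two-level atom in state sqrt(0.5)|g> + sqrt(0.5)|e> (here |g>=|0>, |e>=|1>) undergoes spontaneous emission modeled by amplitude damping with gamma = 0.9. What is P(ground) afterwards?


For amplitude damping with parameter gamma on state sqrt(a)|0> + sqrt(b)|1>:
alpha^2 = 0.5, beta^2 = 0.5
P(|0>) = alpha^2 + gamma * beta^2
= 0.5 + 0.9 * 0.5
= 0.5 + 0.4500
= 0.9500

0.9500


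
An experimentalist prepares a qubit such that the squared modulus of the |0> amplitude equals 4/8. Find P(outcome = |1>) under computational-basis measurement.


|alpha|^2 = 4/8 = 0.5000
|beta|^2 = 1 - 4/8 = 4/8 = 0.5000
P(|1>) = |beta|^2 = 0.5000

0.5000


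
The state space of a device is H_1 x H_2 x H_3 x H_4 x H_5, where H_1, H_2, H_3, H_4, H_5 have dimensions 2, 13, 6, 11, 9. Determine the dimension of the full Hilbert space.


dim(H_1 x H_2 x H_3 x H_4 x H_5) = 2 * 13 * 6 * 11 * 9
= 26 * 6 * 11 * 9
= 156 * 11 * 9
= 1716 * 9
= 15444

15444


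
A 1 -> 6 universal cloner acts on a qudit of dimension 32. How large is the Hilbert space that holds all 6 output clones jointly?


Output space = H^(tensor 6) where dim(H) = 32
dim = 32^6
= 1024 (after 2 factors)
= 32768 (after 3 factors)
= 1048576 (after 4 factors)
= 33554432 (after 5 factors)
= 1073741824 (after 6 factors)
= 1073741824

1073741824


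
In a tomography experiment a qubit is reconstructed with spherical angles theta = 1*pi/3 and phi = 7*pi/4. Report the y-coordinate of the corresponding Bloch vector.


theta = 1.0472, phi = 5.4978
r_y = sin(theta)*sin(phi) = 0.8660 * -0.7071
r_y = -0.6124

-0.6124


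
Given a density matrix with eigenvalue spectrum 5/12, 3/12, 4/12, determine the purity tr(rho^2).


tr(rho^2) = sum of eigenvalues squared
= (5/12)^2 + (3/12)^2 + (4/12)^2
= (25 + 9 + 16) / 144
= 50/144
= 0.3472

0.3472


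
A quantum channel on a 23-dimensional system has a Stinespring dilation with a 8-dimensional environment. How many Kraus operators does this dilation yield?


Tracing out the environment in an orthonormal basis {|i>_E} gives Kraus operators K_i = <i|_E U |0>_E.
Number of Kraus operators = dim(H_env) = d_env
= 8

8


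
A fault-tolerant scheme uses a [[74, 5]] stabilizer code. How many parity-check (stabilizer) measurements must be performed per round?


For an [[n,k]] stabilizer code:
Number of stabilizer generators = n - k
= 74 - 5
= 69

69


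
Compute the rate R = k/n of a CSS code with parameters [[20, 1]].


Code rate R = k/n
= 1/20
= 0.0500

0.0500


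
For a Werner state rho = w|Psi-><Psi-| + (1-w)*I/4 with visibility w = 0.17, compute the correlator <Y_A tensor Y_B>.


|Psi-> = (|01> - |10>)/sqrt(2)
For the pure Bell state, <Y_A Y_B> = -1 (Bell-state Pauli correlator).
The maximally-mixed part I/4 has tr(I/4 * P tensor P) = 0 for any traceless Pauli P.
So <Y_A Y_B>_rho = w * (-1) + (1 - w) * 0
= 0.17 * (-1)
= -0.1700

-0.1700


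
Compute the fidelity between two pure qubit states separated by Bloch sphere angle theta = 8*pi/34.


For states separated by angle theta on Bloch sphere:
F = cos^2(theta/2)
theta = 8*pi/34 = 0.7392
theta/2 = 0.3696
cos(theta/2) = 0.9325
F = 0.8695

0.8695


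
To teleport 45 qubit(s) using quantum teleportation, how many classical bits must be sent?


Quantum teleportation requires 2 classical bits per qubit teleported.
45 qubit(s) -> 2 * 45 = 90 classical bits

90


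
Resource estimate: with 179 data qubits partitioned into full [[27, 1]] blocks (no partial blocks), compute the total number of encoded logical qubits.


Each code block uses 27 physical qubits for 1 logical qubit(s).
Number of complete blocks = floor(179 / 27) = 6
Logical qubits = 6 * 1
= 6

6


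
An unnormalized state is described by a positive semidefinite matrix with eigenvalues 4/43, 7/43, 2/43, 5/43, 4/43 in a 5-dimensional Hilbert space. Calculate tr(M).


tr(M) = sum of eigenvalues
= 4/43 + 7/43 + 2/43 + 5/43 + 4/43
= 22/43
= 0.5116

0.5116


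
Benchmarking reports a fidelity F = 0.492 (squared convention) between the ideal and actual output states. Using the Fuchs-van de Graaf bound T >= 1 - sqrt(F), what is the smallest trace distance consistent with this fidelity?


Fuchs-van de Graaf (squared-fidelity convention): 1 - sqrt(F) <= T <= sqrt(1 - F).
Lower bound: T >= 1 - sqrt(F)
sqrt(F) = sqrt(0.492) = 0.7014
T >= 1 - 0.7014
T >= 0.2986

0.2986


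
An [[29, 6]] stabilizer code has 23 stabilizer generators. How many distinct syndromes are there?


Each stabilizer generator gives a binary (+1 or -1) measurement outcome.
With 23 independent generators:
Total syndromes = 2^23
= 8388608

8388608


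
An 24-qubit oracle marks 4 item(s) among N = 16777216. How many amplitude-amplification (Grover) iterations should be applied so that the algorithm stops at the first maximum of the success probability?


After j Grover iterations the success probability is P(j) = sin^2((2j+1)*theta), where sin(theta) = sqrt(k/N).
N = 2^24 = 16777216, k = 4
sin(theta) = sqrt(k/N) = 0.00048828125
theta = arcsin(sqrt(k/N)) = 0.0004882812694 rad
P(j) reaches its first maximum when (2j+1)*theta is as close as possible to pi/2, i.e. j = round(pi/(4*theta) - 1/2).
pi/(4*theta) - 1/2 = 1607.9954
(For comparison, the common estimate pi/4 * sqrt(N/k) = 1608.4954; the exact maximiser is used here.)
Optimal iterations = 1608

1608


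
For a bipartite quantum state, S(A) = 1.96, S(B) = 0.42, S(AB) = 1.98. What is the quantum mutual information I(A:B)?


I(A:B) = S(A) + S(B) - S(AB)
= 1.96 + 0.42 - 1.98
= 0.4000

0.4000


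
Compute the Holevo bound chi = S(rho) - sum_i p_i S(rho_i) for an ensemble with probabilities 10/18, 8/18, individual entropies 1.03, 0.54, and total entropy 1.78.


chi = S(rho) - sum_i p_i * S(rho_i)
Weighted entropy = 10/18 * 1.03 + 8/18 * 0.54
= 0.8122
chi = 1.78 - 0.8122
= 0.9678

0.9678


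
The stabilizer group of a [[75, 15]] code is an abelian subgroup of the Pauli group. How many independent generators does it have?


For an [[n,k]] stabilizer code:
Number of stabilizer generators = n - k
= 75 - 15
= 60

60


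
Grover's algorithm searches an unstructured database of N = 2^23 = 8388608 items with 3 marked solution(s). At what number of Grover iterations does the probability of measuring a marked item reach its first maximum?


After j Grover iterations the success probability is P(j) = sin^2((2j+1)*theta), where sin(theta) = sqrt(k/N).
N = 2^23 = 8388608, k = 3
sin(theta) = sqrt(k/N) = 0.0005980199567
theta = arcsin(sqrt(k/N)) = 0.0005980199924 rad
P(j) reaches its first maximum when (2j+1)*theta is as close as possible to pi/2, i.e. j = round(pi/(4*theta) - 1/2).
pi/(4*theta) - 1/2 = 1312.8309
(For comparison, the common estimate pi/4 * sqrt(N/k) = 1313.3310; the exact maximiser is used here.)
Optimal iterations = 1313

1313
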